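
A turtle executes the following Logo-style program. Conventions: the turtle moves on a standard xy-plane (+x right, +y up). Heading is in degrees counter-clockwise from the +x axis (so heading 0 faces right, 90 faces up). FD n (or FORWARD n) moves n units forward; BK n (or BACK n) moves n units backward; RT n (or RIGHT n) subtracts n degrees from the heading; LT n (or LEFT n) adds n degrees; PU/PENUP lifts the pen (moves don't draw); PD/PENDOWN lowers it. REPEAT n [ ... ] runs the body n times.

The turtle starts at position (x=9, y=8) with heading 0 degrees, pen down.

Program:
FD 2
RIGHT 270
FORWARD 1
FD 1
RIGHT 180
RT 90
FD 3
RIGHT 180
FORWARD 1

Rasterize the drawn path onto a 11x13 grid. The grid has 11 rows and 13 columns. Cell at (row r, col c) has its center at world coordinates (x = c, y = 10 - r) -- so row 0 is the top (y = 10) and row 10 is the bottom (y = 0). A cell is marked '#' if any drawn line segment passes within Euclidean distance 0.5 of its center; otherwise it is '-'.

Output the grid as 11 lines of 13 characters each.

Answer: --------####-
-----------#-
---------###-
-------------
-------------
-------------
-------------
-------------
-------------
-------------
-------------

Derivation:
Segment 0: (9,8) -> (11,8)
Segment 1: (11,8) -> (11,9)
Segment 2: (11,9) -> (11,10)
Segment 3: (11,10) -> (8,10)
Segment 4: (8,10) -> (9,10)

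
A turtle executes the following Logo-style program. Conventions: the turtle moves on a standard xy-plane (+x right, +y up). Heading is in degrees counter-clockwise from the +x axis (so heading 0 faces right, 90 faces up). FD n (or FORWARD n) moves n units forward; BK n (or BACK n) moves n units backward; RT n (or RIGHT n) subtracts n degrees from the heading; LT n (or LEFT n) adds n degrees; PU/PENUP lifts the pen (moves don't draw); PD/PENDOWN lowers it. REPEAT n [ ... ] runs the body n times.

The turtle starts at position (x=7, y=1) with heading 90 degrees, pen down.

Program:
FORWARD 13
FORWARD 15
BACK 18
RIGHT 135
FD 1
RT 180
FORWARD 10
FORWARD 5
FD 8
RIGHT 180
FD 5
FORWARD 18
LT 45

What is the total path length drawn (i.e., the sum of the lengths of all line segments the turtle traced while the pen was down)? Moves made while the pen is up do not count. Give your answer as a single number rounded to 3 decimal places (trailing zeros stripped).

Answer: 93

Derivation:
Executing turtle program step by step:
Start: pos=(7,1), heading=90, pen down
FD 13: (7,1) -> (7,14) [heading=90, draw]
FD 15: (7,14) -> (7,29) [heading=90, draw]
BK 18: (7,29) -> (7,11) [heading=90, draw]
RT 135: heading 90 -> 315
FD 1: (7,11) -> (7.707,10.293) [heading=315, draw]
RT 180: heading 315 -> 135
FD 10: (7.707,10.293) -> (0.636,17.364) [heading=135, draw]
FD 5: (0.636,17.364) -> (-2.899,20.899) [heading=135, draw]
FD 8: (-2.899,20.899) -> (-8.556,26.556) [heading=135, draw]
RT 180: heading 135 -> 315
FD 5: (-8.556,26.556) -> (-5.021,23.021) [heading=315, draw]
FD 18: (-5.021,23.021) -> (7.707,10.293) [heading=315, draw]
LT 45: heading 315 -> 0
Final: pos=(7.707,10.293), heading=0, 9 segment(s) drawn

Segment lengths:
  seg 1: (7,1) -> (7,14), length = 13
  seg 2: (7,14) -> (7,29), length = 15
  seg 3: (7,29) -> (7,11), length = 18
  seg 4: (7,11) -> (7.707,10.293), length = 1
  seg 5: (7.707,10.293) -> (0.636,17.364), length = 10
  seg 6: (0.636,17.364) -> (-2.899,20.899), length = 5
  seg 7: (-2.899,20.899) -> (-8.556,26.556), length = 8
  seg 8: (-8.556,26.556) -> (-5.021,23.021), length = 5
  seg 9: (-5.021,23.021) -> (7.707,10.293), length = 18
Total = 93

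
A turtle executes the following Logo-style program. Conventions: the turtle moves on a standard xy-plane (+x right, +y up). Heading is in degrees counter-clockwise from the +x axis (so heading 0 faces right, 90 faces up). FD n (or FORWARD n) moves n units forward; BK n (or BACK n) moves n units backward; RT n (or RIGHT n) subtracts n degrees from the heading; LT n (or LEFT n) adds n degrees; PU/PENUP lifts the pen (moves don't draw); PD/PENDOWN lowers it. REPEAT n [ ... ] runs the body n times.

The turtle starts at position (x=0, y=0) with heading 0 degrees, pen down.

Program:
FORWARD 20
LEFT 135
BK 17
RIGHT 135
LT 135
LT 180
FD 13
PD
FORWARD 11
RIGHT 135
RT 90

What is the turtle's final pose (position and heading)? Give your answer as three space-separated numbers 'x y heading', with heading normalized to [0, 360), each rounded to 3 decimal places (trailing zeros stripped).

Answer: 48.991 -28.991 90

Derivation:
Executing turtle program step by step:
Start: pos=(0,0), heading=0, pen down
FD 20: (0,0) -> (20,0) [heading=0, draw]
LT 135: heading 0 -> 135
BK 17: (20,0) -> (32.021,-12.021) [heading=135, draw]
RT 135: heading 135 -> 0
LT 135: heading 0 -> 135
LT 180: heading 135 -> 315
FD 13: (32.021,-12.021) -> (41.213,-21.213) [heading=315, draw]
PD: pen down
FD 11: (41.213,-21.213) -> (48.991,-28.991) [heading=315, draw]
RT 135: heading 315 -> 180
RT 90: heading 180 -> 90
Final: pos=(48.991,-28.991), heading=90, 4 segment(s) drawn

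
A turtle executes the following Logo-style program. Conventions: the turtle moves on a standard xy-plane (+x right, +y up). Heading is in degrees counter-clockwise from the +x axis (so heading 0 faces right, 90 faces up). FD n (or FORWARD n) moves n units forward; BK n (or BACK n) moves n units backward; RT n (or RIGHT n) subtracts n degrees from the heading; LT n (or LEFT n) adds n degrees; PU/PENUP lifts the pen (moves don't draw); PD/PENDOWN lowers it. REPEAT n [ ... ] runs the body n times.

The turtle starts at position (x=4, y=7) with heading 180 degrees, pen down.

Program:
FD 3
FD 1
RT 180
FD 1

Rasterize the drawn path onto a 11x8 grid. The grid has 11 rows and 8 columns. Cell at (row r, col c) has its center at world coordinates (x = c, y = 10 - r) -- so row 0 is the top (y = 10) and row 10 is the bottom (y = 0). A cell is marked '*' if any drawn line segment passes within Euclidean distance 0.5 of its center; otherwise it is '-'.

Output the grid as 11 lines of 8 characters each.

Answer: --------
--------
--------
*****---
--------
--------
--------
--------
--------
--------
--------

Derivation:
Segment 0: (4,7) -> (1,7)
Segment 1: (1,7) -> (0,7)
Segment 2: (0,7) -> (1,7)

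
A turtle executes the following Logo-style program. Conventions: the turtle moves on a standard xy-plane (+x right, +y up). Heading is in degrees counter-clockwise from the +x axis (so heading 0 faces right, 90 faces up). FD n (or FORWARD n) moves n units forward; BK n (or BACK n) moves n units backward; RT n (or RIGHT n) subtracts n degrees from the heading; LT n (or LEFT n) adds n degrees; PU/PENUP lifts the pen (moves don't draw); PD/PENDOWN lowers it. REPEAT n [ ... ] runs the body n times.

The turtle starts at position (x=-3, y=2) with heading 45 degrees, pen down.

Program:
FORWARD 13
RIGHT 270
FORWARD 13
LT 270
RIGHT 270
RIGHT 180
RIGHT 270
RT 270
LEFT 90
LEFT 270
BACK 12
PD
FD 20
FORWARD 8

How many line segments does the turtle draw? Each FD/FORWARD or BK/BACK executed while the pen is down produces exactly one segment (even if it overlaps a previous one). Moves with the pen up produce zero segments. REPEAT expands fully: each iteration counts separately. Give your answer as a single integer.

Answer: 5

Derivation:
Executing turtle program step by step:
Start: pos=(-3,2), heading=45, pen down
FD 13: (-3,2) -> (6.192,11.192) [heading=45, draw]
RT 270: heading 45 -> 135
FD 13: (6.192,11.192) -> (-3,20.385) [heading=135, draw]
LT 270: heading 135 -> 45
RT 270: heading 45 -> 135
RT 180: heading 135 -> 315
RT 270: heading 315 -> 45
RT 270: heading 45 -> 135
LT 90: heading 135 -> 225
LT 270: heading 225 -> 135
BK 12: (-3,20.385) -> (5.485,11.899) [heading=135, draw]
PD: pen down
FD 20: (5.485,11.899) -> (-8.657,26.042) [heading=135, draw]
FD 8: (-8.657,26.042) -> (-14.314,31.698) [heading=135, draw]
Final: pos=(-14.314,31.698), heading=135, 5 segment(s) drawn
Segments drawn: 5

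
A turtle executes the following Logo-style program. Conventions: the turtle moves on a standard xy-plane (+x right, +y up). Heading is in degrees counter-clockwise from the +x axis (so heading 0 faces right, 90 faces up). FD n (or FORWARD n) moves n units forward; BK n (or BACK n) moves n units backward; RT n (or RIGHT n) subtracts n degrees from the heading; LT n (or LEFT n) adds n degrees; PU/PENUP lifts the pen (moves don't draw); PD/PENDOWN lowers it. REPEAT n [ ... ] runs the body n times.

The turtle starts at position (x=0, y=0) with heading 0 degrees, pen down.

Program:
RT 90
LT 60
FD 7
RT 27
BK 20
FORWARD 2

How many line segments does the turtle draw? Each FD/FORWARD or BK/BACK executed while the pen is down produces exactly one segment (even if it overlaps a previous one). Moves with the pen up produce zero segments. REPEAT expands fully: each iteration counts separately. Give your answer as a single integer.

Executing turtle program step by step:
Start: pos=(0,0), heading=0, pen down
RT 90: heading 0 -> 270
LT 60: heading 270 -> 330
FD 7: (0,0) -> (6.062,-3.5) [heading=330, draw]
RT 27: heading 330 -> 303
BK 20: (6.062,-3.5) -> (-4.831,13.273) [heading=303, draw]
FD 2: (-4.831,13.273) -> (-3.741,11.596) [heading=303, draw]
Final: pos=(-3.741,11.596), heading=303, 3 segment(s) drawn
Segments drawn: 3

Answer: 3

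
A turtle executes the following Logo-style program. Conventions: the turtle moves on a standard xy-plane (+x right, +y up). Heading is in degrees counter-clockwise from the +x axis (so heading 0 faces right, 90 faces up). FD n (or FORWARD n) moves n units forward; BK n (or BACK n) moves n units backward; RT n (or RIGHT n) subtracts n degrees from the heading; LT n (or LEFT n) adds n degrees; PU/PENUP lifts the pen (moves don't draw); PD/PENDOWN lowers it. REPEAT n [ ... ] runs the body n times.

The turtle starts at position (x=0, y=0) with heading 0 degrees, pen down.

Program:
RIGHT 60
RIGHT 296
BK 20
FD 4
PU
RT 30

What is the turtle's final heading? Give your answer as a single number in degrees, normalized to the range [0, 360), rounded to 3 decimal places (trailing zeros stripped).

Executing turtle program step by step:
Start: pos=(0,0), heading=0, pen down
RT 60: heading 0 -> 300
RT 296: heading 300 -> 4
BK 20: (0,0) -> (-19.951,-1.395) [heading=4, draw]
FD 4: (-19.951,-1.395) -> (-15.961,-1.116) [heading=4, draw]
PU: pen up
RT 30: heading 4 -> 334
Final: pos=(-15.961,-1.116), heading=334, 2 segment(s) drawn

Answer: 334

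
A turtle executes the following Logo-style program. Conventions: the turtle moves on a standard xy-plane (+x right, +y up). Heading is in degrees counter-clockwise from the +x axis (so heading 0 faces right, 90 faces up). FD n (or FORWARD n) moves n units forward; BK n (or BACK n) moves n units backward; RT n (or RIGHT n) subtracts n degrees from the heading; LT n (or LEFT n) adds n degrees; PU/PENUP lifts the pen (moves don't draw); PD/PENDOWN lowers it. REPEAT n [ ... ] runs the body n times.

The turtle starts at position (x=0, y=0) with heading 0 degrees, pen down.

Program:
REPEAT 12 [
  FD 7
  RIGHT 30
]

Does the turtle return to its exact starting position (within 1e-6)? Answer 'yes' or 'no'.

Executing turtle program step by step:
Start: pos=(0,0), heading=0, pen down
REPEAT 12 [
  -- iteration 1/12 --
  FD 7: (0,0) -> (7,0) [heading=0, draw]
  RT 30: heading 0 -> 330
  -- iteration 2/12 --
  FD 7: (7,0) -> (13.062,-3.5) [heading=330, draw]
  RT 30: heading 330 -> 300
  -- iteration 3/12 --
  FD 7: (13.062,-3.5) -> (16.562,-9.562) [heading=300, draw]
  RT 30: heading 300 -> 270
  -- iteration 4/12 --
  FD 7: (16.562,-9.562) -> (16.562,-16.562) [heading=270, draw]
  RT 30: heading 270 -> 240
  -- iteration 5/12 --
  FD 7: (16.562,-16.562) -> (13.062,-22.624) [heading=240, draw]
  RT 30: heading 240 -> 210
  -- iteration 6/12 --
  FD 7: (13.062,-22.624) -> (7,-26.124) [heading=210, draw]
  RT 30: heading 210 -> 180
  -- iteration 7/12 --
  FD 7: (7,-26.124) -> (0,-26.124) [heading=180, draw]
  RT 30: heading 180 -> 150
  -- iteration 8/12 --
  FD 7: (0,-26.124) -> (-6.062,-22.624) [heading=150, draw]
  RT 30: heading 150 -> 120
  -- iteration 9/12 --
  FD 7: (-6.062,-22.624) -> (-9.562,-16.562) [heading=120, draw]
  RT 30: heading 120 -> 90
  -- iteration 10/12 --
  FD 7: (-9.562,-16.562) -> (-9.562,-9.562) [heading=90, draw]
  RT 30: heading 90 -> 60
  -- iteration 11/12 --
  FD 7: (-9.562,-9.562) -> (-6.062,-3.5) [heading=60, draw]
  RT 30: heading 60 -> 30
  -- iteration 12/12 --
  FD 7: (-6.062,-3.5) -> (0,0) [heading=30, draw]
  RT 30: heading 30 -> 0
]
Final: pos=(0,0), heading=0, 12 segment(s) drawn

Start position: (0, 0)
Final position: (0, 0)
Distance = 0; < 1e-6 -> CLOSED

Answer: yes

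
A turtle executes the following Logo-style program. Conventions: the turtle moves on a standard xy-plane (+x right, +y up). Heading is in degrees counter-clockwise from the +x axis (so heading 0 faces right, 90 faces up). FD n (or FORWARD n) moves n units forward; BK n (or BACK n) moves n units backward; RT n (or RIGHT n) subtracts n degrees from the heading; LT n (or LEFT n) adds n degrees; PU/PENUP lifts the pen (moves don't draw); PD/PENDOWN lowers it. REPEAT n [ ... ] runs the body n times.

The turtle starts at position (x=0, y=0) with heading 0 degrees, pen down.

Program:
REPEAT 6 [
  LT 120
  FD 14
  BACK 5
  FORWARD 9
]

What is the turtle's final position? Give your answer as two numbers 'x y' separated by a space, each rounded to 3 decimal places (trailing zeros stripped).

Executing turtle program step by step:
Start: pos=(0,0), heading=0, pen down
REPEAT 6 [
  -- iteration 1/6 --
  LT 120: heading 0 -> 120
  FD 14: (0,0) -> (-7,12.124) [heading=120, draw]
  BK 5: (-7,12.124) -> (-4.5,7.794) [heading=120, draw]
  FD 9: (-4.5,7.794) -> (-9,15.588) [heading=120, draw]
  -- iteration 2/6 --
  LT 120: heading 120 -> 240
  FD 14: (-9,15.588) -> (-16,3.464) [heading=240, draw]
  BK 5: (-16,3.464) -> (-13.5,7.794) [heading=240, draw]
  FD 9: (-13.5,7.794) -> (-18,0) [heading=240, draw]
  -- iteration 3/6 --
  LT 120: heading 240 -> 0
  FD 14: (-18,0) -> (-4,0) [heading=0, draw]
  BK 5: (-4,0) -> (-9,0) [heading=0, draw]
  FD 9: (-9,0) -> (0,0) [heading=0, draw]
  -- iteration 4/6 --
  LT 120: heading 0 -> 120
  FD 14: (0,0) -> (-7,12.124) [heading=120, draw]
  BK 5: (-7,12.124) -> (-4.5,7.794) [heading=120, draw]
  FD 9: (-4.5,7.794) -> (-9,15.588) [heading=120, draw]
  -- iteration 5/6 --
  LT 120: heading 120 -> 240
  FD 14: (-9,15.588) -> (-16,3.464) [heading=240, draw]
  BK 5: (-16,3.464) -> (-13.5,7.794) [heading=240, draw]
  FD 9: (-13.5,7.794) -> (-18,0) [heading=240, draw]
  -- iteration 6/6 --
  LT 120: heading 240 -> 0
  FD 14: (-18,0) -> (-4,0) [heading=0, draw]
  BK 5: (-4,0) -> (-9,0) [heading=0, draw]
  FD 9: (-9,0) -> (0,0) [heading=0, draw]
]
Final: pos=(0,0), heading=0, 18 segment(s) drawn

Answer: 0 0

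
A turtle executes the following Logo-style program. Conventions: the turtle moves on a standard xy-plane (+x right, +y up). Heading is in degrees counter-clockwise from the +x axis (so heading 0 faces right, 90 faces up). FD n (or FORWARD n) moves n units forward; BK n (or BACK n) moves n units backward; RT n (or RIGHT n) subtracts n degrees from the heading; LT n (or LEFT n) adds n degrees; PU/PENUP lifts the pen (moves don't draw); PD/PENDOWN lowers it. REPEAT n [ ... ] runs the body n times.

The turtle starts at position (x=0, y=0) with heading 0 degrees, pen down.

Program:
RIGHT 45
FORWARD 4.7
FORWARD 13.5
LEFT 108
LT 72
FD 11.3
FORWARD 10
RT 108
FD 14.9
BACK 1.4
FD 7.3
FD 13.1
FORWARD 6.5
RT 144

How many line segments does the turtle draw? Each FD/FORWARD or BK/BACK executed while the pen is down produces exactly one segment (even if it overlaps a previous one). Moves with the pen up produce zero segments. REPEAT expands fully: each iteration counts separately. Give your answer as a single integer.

Answer: 9

Derivation:
Executing turtle program step by step:
Start: pos=(0,0), heading=0, pen down
RT 45: heading 0 -> 315
FD 4.7: (0,0) -> (3.323,-3.323) [heading=315, draw]
FD 13.5: (3.323,-3.323) -> (12.869,-12.869) [heading=315, draw]
LT 108: heading 315 -> 63
LT 72: heading 63 -> 135
FD 11.3: (12.869,-12.869) -> (4.879,-4.879) [heading=135, draw]
FD 10: (4.879,-4.879) -> (-2.192,2.192) [heading=135, draw]
RT 108: heading 135 -> 27
FD 14.9: (-2.192,2.192) -> (11.084,8.956) [heading=27, draw]
BK 1.4: (11.084,8.956) -> (9.837,8.321) [heading=27, draw]
FD 7.3: (9.837,8.321) -> (16.341,11.635) [heading=27, draw]
FD 13.1: (16.341,11.635) -> (28.013,17.582) [heading=27, draw]
FD 6.5: (28.013,17.582) -> (33.805,20.533) [heading=27, draw]
RT 144: heading 27 -> 243
Final: pos=(33.805,20.533), heading=243, 9 segment(s) drawn
Segments drawn: 9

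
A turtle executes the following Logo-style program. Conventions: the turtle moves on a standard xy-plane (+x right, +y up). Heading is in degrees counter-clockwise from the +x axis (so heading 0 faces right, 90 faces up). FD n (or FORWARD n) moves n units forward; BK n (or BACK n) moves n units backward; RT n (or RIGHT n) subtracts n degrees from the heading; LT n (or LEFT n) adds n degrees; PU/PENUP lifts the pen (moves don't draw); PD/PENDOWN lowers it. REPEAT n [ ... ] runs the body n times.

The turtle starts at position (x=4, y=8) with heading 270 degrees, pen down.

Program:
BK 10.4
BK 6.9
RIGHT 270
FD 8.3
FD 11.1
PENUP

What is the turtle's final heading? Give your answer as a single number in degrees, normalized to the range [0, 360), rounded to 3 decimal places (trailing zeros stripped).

Answer: 0

Derivation:
Executing turtle program step by step:
Start: pos=(4,8), heading=270, pen down
BK 10.4: (4,8) -> (4,18.4) [heading=270, draw]
BK 6.9: (4,18.4) -> (4,25.3) [heading=270, draw]
RT 270: heading 270 -> 0
FD 8.3: (4,25.3) -> (12.3,25.3) [heading=0, draw]
FD 11.1: (12.3,25.3) -> (23.4,25.3) [heading=0, draw]
PU: pen up
Final: pos=(23.4,25.3), heading=0, 4 segment(s) drawn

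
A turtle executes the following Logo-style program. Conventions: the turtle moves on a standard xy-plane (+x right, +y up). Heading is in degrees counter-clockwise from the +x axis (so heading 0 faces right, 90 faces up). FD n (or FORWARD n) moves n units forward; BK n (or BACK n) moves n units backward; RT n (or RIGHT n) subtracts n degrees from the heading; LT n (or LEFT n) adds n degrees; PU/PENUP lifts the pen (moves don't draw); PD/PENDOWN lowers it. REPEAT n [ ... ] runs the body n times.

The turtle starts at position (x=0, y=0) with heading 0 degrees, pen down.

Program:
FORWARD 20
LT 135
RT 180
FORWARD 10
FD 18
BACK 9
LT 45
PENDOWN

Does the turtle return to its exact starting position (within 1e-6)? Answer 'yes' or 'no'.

Executing turtle program step by step:
Start: pos=(0,0), heading=0, pen down
FD 20: (0,0) -> (20,0) [heading=0, draw]
LT 135: heading 0 -> 135
RT 180: heading 135 -> 315
FD 10: (20,0) -> (27.071,-7.071) [heading=315, draw]
FD 18: (27.071,-7.071) -> (39.799,-19.799) [heading=315, draw]
BK 9: (39.799,-19.799) -> (33.435,-13.435) [heading=315, draw]
LT 45: heading 315 -> 0
PD: pen down
Final: pos=(33.435,-13.435), heading=0, 4 segment(s) drawn

Start position: (0, 0)
Final position: (33.435, -13.435)
Distance = 36.033; >= 1e-6 -> NOT closed

Answer: no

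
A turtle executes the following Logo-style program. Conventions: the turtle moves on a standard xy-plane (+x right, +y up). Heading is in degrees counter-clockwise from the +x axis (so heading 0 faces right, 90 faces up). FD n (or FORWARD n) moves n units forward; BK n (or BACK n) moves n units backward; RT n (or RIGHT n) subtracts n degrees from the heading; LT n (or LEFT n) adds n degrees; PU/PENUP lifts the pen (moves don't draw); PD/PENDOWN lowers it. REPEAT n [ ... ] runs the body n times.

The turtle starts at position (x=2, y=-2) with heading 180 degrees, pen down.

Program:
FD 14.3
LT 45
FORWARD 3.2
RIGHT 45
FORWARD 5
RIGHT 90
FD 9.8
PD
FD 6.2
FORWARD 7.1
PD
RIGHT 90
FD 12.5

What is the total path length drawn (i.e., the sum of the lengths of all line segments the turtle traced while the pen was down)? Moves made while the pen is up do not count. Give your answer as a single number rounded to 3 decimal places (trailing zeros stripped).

Answer: 58.1

Derivation:
Executing turtle program step by step:
Start: pos=(2,-2), heading=180, pen down
FD 14.3: (2,-2) -> (-12.3,-2) [heading=180, draw]
LT 45: heading 180 -> 225
FD 3.2: (-12.3,-2) -> (-14.563,-4.263) [heading=225, draw]
RT 45: heading 225 -> 180
FD 5: (-14.563,-4.263) -> (-19.563,-4.263) [heading=180, draw]
RT 90: heading 180 -> 90
FD 9.8: (-19.563,-4.263) -> (-19.563,5.537) [heading=90, draw]
PD: pen down
FD 6.2: (-19.563,5.537) -> (-19.563,11.737) [heading=90, draw]
FD 7.1: (-19.563,11.737) -> (-19.563,18.837) [heading=90, draw]
PD: pen down
RT 90: heading 90 -> 0
FD 12.5: (-19.563,18.837) -> (-7.063,18.837) [heading=0, draw]
Final: pos=(-7.063,18.837), heading=0, 7 segment(s) drawn

Segment lengths:
  seg 1: (2,-2) -> (-12.3,-2), length = 14.3
  seg 2: (-12.3,-2) -> (-14.563,-4.263), length = 3.2
  seg 3: (-14.563,-4.263) -> (-19.563,-4.263), length = 5
  seg 4: (-19.563,-4.263) -> (-19.563,5.537), length = 9.8
  seg 5: (-19.563,5.537) -> (-19.563,11.737), length = 6.2
  seg 6: (-19.563,11.737) -> (-19.563,18.837), length = 7.1
  seg 7: (-19.563,18.837) -> (-7.063,18.837), length = 12.5
Total = 58.1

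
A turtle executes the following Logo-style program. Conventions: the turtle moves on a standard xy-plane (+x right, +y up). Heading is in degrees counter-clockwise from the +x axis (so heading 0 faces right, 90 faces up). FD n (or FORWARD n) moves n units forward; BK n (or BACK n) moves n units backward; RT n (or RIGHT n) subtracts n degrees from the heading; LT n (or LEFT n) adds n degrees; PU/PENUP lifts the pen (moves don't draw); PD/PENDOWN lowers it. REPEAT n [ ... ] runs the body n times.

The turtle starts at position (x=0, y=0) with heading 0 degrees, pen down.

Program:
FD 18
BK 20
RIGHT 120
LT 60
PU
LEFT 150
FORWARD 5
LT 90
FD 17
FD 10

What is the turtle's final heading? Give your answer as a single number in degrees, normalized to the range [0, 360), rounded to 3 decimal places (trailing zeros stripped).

Executing turtle program step by step:
Start: pos=(0,0), heading=0, pen down
FD 18: (0,0) -> (18,0) [heading=0, draw]
BK 20: (18,0) -> (-2,0) [heading=0, draw]
RT 120: heading 0 -> 240
LT 60: heading 240 -> 300
PU: pen up
LT 150: heading 300 -> 90
FD 5: (-2,0) -> (-2,5) [heading=90, move]
LT 90: heading 90 -> 180
FD 17: (-2,5) -> (-19,5) [heading=180, move]
FD 10: (-19,5) -> (-29,5) [heading=180, move]
Final: pos=(-29,5), heading=180, 2 segment(s) drawn

Answer: 180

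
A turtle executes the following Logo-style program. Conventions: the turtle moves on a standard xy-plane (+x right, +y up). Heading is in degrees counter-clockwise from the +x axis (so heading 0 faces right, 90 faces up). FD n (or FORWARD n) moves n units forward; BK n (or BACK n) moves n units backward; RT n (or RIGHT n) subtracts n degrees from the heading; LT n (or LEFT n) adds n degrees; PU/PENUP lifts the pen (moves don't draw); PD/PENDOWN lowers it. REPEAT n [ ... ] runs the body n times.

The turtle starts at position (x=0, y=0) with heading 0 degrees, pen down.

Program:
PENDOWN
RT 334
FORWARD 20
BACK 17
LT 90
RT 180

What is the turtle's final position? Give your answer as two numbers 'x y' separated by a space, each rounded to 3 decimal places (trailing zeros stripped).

Executing turtle program step by step:
Start: pos=(0,0), heading=0, pen down
PD: pen down
RT 334: heading 0 -> 26
FD 20: (0,0) -> (17.976,8.767) [heading=26, draw]
BK 17: (17.976,8.767) -> (2.696,1.315) [heading=26, draw]
LT 90: heading 26 -> 116
RT 180: heading 116 -> 296
Final: pos=(2.696,1.315), heading=296, 2 segment(s) drawn

Answer: 2.696 1.315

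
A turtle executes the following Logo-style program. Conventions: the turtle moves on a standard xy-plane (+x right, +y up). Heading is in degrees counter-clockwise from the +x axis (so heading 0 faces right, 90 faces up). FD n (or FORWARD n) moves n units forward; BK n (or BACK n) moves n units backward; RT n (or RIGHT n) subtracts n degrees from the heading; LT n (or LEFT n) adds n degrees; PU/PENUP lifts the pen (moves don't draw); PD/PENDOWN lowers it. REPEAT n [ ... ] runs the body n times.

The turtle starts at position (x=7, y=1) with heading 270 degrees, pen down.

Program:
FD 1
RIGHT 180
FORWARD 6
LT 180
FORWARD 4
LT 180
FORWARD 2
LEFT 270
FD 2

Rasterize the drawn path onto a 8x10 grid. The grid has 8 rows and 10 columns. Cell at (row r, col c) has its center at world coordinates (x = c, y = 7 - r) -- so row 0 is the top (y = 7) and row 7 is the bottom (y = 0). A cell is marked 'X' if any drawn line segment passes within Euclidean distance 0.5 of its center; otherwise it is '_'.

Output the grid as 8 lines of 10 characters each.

Answer: __________
_______X__
_______X__
_______XXX
_______X__
_______X__
_______X__
_______X__

Derivation:
Segment 0: (7,1) -> (7,0)
Segment 1: (7,0) -> (7,6)
Segment 2: (7,6) -> (7,2)
Segment 3: (7,2) -> (7,4)
Segment 4: (7,4) -> (9,4)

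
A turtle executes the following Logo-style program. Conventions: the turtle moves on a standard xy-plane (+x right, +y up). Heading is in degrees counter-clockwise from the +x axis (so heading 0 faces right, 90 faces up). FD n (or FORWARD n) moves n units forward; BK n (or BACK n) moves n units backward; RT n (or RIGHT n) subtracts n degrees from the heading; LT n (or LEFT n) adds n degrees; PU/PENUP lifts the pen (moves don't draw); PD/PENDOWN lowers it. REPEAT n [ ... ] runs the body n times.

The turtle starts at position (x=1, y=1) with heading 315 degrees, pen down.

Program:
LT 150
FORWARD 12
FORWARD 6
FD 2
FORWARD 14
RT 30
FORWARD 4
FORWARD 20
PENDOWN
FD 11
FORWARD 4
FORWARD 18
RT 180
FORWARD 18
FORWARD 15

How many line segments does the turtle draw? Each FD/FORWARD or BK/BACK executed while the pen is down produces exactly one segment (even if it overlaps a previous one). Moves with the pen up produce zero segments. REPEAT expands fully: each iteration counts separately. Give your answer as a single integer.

Answer: 11

Derivation:
Executing turtle program step by step:
Start: pos=(1,1), heading=315, pen down
LT 150: heading 315 -> 105
FD 12: (1,1) -> (-2.106,12.591) [heading=105, draw]
FD 6: (-2.106,12.591) -> (-3.659,18.387) [heading=105, draw]
FD 2: (-3.659,18.387) -> (-4.176,20.319) [heading=105, draw]
FD 14: (-4.176,20.319) -> (-7.8,33.841) [heading=105, draw]
RT 30: heading 105 -> 75
FD 4: (-7.8,33.841) -> (-6.765,37.705) [heading=75, draw]
FD 20: (-6.765,37.705) -> (-1.588,57.024) [heading=75, draw]
PD: pen down
FD 11: (-1.588,57.024) -> (1.259,67.649) [heading=75, draw]
FD 4: (1.259,67.649) -> (2.294,71.513) [heading=75, draw]
FD 18: (2.294,71.513) -> (6.953,88.899) [heading=75, draw]
RT 180: heading 75 -> 255
FD 18: (6.953,88.899) -> (2.294,71.513) [heading=255, draw]
FD 15: (2.294,71.513) -> (-1.588,57.024) [heading=255, draw]
Final: pos=(-1.588,57.024), heading=255, 11 segment(s) drawn
Segments drawn: 11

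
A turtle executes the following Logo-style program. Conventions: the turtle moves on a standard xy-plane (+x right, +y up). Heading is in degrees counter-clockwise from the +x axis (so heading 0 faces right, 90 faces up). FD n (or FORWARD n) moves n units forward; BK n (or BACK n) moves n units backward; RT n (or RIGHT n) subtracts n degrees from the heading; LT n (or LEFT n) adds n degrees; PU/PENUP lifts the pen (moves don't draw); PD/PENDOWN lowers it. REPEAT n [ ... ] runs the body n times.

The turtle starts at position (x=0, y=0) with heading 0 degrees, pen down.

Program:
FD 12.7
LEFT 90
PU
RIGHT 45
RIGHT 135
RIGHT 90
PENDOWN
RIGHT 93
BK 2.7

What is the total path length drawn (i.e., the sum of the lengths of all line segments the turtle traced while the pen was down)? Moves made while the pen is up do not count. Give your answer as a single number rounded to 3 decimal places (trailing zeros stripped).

Executing turtle program step by step:
Start: pos=(0,0), heading=0, pen down
FD 12.7: (0,0) -> (12.7,0) [heading=0, draw]
LT 90: heading 0 -> 90
PU: pen up
RT 45: heading 90 -> 45
RT 135: heading 45 -> 270
RT 90: heading 270 -> 180
PD: pen down
RT 93: heading 180 -> 87
BK 2.7: (12.7,0) -> (12.559,-2.696) [heading=87, draw]
Final: pos=(12.559,-2.696), heading=87, 2 segment(s) drawn

Segment lengths:
  seg 1: (0,0) -> (12.7,0), length = 12.7
  seg 2: (12.7,0) -> (12.559,-2.696), length = 2.7
Total = 15.4

Answer: 15.4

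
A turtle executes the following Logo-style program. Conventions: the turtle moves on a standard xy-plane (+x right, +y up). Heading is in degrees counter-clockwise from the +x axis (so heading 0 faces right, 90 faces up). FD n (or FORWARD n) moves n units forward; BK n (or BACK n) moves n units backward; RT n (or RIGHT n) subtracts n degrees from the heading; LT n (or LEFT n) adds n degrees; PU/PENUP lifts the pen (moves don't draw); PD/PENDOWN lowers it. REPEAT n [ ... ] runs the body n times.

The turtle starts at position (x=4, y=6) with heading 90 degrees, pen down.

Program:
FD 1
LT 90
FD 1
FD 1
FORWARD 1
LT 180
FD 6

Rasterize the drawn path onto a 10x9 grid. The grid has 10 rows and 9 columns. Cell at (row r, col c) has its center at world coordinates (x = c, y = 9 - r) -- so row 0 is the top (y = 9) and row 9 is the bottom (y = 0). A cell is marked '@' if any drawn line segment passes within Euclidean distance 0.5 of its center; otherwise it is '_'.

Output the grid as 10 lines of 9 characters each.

Answer: _________
_________
_@@@@@@@_
____@____
_________
_________
_________
_________
_________
_________

Derivation:
Segment 0: (4,6) -> (4,7)
Segment 1: (4,7) -> (3,7)
Segment 2: (3,7) -> (2,7)
Segment 3: (2,7) -> (1,7)
Segment 4: (1,7) -> (7,7)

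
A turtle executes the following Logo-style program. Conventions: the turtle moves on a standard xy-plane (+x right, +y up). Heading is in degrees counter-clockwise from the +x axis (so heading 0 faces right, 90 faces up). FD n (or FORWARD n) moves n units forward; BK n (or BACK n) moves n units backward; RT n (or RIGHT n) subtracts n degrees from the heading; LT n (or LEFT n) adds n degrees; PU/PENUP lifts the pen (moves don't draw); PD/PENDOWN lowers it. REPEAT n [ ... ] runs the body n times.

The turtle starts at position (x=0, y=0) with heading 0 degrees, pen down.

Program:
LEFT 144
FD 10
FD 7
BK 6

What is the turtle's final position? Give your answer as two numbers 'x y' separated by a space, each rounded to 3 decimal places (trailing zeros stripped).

Executing turtle program step by step:
Start: pos=(0,0), heading=0, pen down
LT 144: heading 0 -> 144
FD 10: (0,0) -> (-8.09,5.878) [heading=144, draw]
FD 7: (-8.09,5.878) -> (-13.753,9.992) [heading=144, draw]
BK 6: (-13.753,9.992) -> (-8.899,6.466) [heading=144, draw]
Final: pos=(-8.899,6.466), heading=144, 3 segment(s) drawn

Answer: -8.899 6.466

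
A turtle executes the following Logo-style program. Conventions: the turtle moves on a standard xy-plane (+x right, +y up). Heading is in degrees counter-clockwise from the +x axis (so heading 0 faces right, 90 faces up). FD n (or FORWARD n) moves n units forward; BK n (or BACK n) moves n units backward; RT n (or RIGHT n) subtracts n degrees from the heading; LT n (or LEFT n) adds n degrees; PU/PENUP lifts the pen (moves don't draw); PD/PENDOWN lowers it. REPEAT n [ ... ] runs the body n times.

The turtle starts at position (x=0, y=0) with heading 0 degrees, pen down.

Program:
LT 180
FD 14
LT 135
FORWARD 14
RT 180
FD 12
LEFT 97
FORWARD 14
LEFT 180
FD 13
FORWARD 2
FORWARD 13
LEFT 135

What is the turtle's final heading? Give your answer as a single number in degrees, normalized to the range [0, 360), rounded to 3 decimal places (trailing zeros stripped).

Answer: 187

Derivation:
Executing turtle program step by step:
Start: pos=(0,0), heading=0, pen down
LT 180: heading 0 -> 180
FD 14: (0,0) -> (-14,0) [heading=180, draw]
LT 135: heading 180 -> 315
FD 14: (-14,0) -> (-4.101,-9.899) [heading=315, draw]
RT 180: heading 315 -> 135
FD 12: (-4.101,-9.899) -> (-12.586,-1.414) [heading=135, draw]
LT 97: heading 135 -> 232
FD 14: (-12.586,-1.414) -> (-21.205,-12.446) [heading=232, draw]
LT 180: heading 232 -> 52
FD 13: (-21.205,-12.446) -> (-13.201,-2.202) [heading=52, draw]
FD 2: (-13.201,-2.202) -> (-11.97,-0.626) [heading=52, draw]
FD 13: (-11.97,-0.626) -> (-3.967,9.618) [heading=52, draw]
LT 135: heading 52 -> 187
Final: pos=(-3.967,9.618), heading=187, 7 segment(s) drawn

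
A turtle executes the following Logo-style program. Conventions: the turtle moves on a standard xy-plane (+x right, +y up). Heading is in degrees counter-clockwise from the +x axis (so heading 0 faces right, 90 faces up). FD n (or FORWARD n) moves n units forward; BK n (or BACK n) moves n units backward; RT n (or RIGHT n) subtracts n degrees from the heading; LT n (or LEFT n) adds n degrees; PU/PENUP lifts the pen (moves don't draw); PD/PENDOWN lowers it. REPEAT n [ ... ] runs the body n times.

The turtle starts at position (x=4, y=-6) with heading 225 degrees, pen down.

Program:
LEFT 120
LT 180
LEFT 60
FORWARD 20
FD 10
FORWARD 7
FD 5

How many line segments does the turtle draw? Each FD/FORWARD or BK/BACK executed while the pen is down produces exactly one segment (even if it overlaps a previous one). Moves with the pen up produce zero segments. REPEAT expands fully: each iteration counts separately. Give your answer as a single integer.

Executing turtle program step by step:
Start: pos=(4,-6), heading=225, pen down
LT 120: heading 225 -> 345
LT 180: heading 345 -> 165
LT 60: heading 165 -> 225
FD 20: (4,-6) -> (-10.142,-20.142) [heading=225, draw]
FD 10: (-10.142,-20.142) -> (-17.213,-27.213) [heading=225, draw]
FD 7: (-17.213,-27.213) -> (-22.163,-32.163) [heading=225, draw]
FD 5: (-22.163,-32.163) -> (-25.698,-35.698) [heading=225, draw]
Final: pos=(-25.698,-35.698), heading=225, 4 segment(s) drawn
Segments drawn: 4

Answer: 4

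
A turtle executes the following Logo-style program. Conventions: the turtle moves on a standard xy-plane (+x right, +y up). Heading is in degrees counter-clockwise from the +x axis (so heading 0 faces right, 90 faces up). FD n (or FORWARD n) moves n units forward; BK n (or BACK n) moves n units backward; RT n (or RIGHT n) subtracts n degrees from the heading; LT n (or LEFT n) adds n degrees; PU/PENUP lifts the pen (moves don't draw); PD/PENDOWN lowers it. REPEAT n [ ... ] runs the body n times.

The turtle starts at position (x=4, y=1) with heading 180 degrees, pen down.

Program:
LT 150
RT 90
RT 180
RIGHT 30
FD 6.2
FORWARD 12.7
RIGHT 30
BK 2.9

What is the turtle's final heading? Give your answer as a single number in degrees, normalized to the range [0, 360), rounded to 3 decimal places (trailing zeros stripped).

Executing turtle program step by step:
Start: pos=(4,1), heading=180, pen down
LT 150: heading 180 -> 330
RT 90: heading 330 -> 240
RT 180: heading 240 -> 60
RT 30: heading 60 -> 30
FD 6.2: (4,1) -> (9.369,4.1) [heading=30, draw]
FD 12.7: (9.369,4.1) -> (20.368,10.45) [heading=30, draw]
RT 30: heading 30 -> 0
BK 2.9: (20.368,10.45) -> (17.468,10.45) [heading=0, draw]
Final: pos=(17.468,10.45), heading=0, 3 segment(s) drawn

Answer: 0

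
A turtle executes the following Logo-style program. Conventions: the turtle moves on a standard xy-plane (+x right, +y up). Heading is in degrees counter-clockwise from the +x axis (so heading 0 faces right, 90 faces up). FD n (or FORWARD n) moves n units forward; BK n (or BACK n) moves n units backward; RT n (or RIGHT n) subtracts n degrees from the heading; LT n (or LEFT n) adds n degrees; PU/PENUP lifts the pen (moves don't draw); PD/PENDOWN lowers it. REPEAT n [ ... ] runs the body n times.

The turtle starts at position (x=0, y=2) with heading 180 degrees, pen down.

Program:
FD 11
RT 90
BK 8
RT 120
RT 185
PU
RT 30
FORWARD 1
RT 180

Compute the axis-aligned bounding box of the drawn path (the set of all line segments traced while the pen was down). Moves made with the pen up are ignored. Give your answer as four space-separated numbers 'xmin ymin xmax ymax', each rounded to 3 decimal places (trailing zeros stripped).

Answer: -11 -6 0 2

Derivation:
Executing turtle program step by step:
Start: pos=(0,2), heading=180, pen down
FD 11: (0,2) -> (-11,2) [heading=180, draw]
RT 90: heading 180 -> 90
BK 8: (-11,2) -> (-11,-6) [heading=90, draw]
RT 120: heading 90 -> 330
RT 185: heading 330 -> 145
PU: pen up
RT 30: heading 145 -> 115
FD 1: (-11,-6) -> (-11.423,-5.094) [heading=115, move]
RT 180: heading 115 -> 295
Final: pos=(-11.423,-5.094), heading=295, 2 segment(s) drawn

Segment endpoints: x in {-11, 0}, y in {-6, 2, 2}
xmin=-11, ymin=-6, xmax=0, ymax=2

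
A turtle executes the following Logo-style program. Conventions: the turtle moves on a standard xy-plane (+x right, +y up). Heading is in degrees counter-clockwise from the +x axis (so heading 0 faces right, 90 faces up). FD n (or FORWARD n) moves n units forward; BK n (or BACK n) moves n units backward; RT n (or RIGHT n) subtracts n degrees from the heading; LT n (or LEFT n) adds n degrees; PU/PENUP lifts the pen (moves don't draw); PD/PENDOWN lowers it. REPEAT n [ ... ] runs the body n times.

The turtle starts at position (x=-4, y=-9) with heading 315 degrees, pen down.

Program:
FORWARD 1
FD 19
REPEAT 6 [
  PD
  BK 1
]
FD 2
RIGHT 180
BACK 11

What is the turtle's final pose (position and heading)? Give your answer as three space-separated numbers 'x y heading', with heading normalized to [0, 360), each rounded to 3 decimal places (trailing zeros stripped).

Executing turtle program step by step:
Start: pos=(-4,-9), heading=315, pen down
FD 1: (-4,-9) -> (-3.293,-9.707) [heading=315, draw]
FD 19: (-3.293,-9.707) -> (10.142,-23.142) [heading=315, draw]
REPEAT 6 [
  -- iteration 1/6 --
  PD: pen down
  BK 1: (10.142,-23.142) -> (9.435,-22.435) [heading=315, draw]
  -- iteration 2/6 --
  PD: pen down
  BK 1: (9.435,-22.435) -> (8.728,-21.728) [heading=315, draw]
  -- iteration 3/6 --
  PD: pen down
  BK 1: (8.728,-21.728) -> (8.021,-21.021) [heading=315, draw]
  -- iteration 4/6 --
  PD: pen down
  BK 1: (8.021,-21.021) -> (7.314,-20.314) [heading=315, draw]
  -- iteration 5/6 --
  PD: pen down
  BK 1: (7.314,-20.314) -> (6.607,-19.607) [heading=315, draw]
  -- iteration 6/6 --
  PD: pen down
  BK 1: (6.607,-19.607) -> (5.899,-18.899) [heading=315, draw]
]
FD 2: (5.899,-18.899) -> (7.314,-20.314) [heading=315, draw]
RT 180: heading 315 -> 135
BK 11: (7.314,-20.314) -> (15.092,-28.092) [heading=135, draw]
Final: pos=(15.092,-28.092), heading=135, 10 segment(s) drawn

Answer: 15.092 -28.092 135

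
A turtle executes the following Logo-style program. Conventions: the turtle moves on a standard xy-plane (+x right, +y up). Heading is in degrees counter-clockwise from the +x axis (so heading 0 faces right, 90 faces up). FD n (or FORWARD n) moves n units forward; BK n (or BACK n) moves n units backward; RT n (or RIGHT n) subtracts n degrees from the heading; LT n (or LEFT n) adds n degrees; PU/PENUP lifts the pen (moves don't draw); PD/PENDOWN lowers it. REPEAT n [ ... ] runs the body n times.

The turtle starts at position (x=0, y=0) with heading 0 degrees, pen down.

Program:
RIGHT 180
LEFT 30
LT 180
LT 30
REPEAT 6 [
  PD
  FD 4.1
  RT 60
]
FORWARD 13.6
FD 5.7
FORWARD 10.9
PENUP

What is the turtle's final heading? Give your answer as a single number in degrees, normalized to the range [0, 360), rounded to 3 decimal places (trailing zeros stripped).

Answer: 60

Derivation:
Executing turtle program step by step:
Start: pos=(0,0), heading=0, pen down
RT 180: heading 0 -> 180
LT 30: heading 180 -> 210
LT 180: heading 210 -> 30
LT 30: heading 30 -> 60
REPEAT 6 [
  -- iteration 1/6 --
  PD: pen down
  FD 4.1: (0,0) -> (2.05,3.551) [heading=60, draw]
  RT 60: heading 60 -> 0
  -- iteration 2/6 --
  PD: pen down
  FD 4.1: (2.05,3.551) -> (6.15,3.551) [heading=0, draw]
  RT 60: heading 0 -> 300
  -- iteration 3/6 --
  PD: pen down
  FD 4.1: (6.15,3.551) -> (8.2,0) [heading=300, draw]
  RT 60: heading 300 -> 240
  -- iteration 4/6 --
  PD: pen down
  FD 4.1: (8.2,0) -> (6.15,-3.551) [heading=240, draw]
  RT 60: heading 240 -> 180
  -- iteration 5/6 --
  PD: pen down
  FD 4.1: (6.15,-3.551) -> (2.05,-3.551) [heading=180, draw]
  RT 60: heading 180 -> 120
  -- iteration 6/6 --
  PD: pen down
  FD 4.1: (2.05,-3.551) -> (0,0) [heading=120, draw]
  RT 60: heading 120 -> 60
]
FD 13.6: (0,0) -> (6.8,11.778) [heading=60, draw]
FD 5.7: (6.8,11.778) -> (9.65,16.714) [heading=60, draw]
FD 10.9: (9.65,16.714) -> (15.1,26.154) [heading=60, draw]
PU: pen up
Final: pos=(15.1,26.154), heading=60, 9 segment(s) drawn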